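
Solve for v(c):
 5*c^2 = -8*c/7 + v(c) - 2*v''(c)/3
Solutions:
 v(c) = C1*exp(-sqrt(6)*c/2) + C2*exp(sqrt(6)*c/2) + 5*c^2 + 8*c/7 + 20/3


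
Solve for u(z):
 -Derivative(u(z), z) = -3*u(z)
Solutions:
 u(z) = C1*exp(3*z)


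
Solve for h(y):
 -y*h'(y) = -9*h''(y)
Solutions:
 h(y) = C1 + C2*erfi(sqrt(2)*y/6)


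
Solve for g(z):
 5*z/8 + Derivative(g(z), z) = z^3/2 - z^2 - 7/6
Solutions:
 g(z) = C1 + z^4/8 - z^3/3 - 5*z^2/16 - 7*z/6


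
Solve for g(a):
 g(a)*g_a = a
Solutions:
 g(a) = -sqrt(C1 + a^2)
 g(a) = sqrt(C1 + a^2)


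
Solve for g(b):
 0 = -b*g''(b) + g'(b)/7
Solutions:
 g(b) = C1 + C2*b^(8/7)


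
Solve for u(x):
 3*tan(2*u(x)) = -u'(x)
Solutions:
 u(x) = -asin(C1*exp(-6*x))/2 + pi/2
 u(x) = asin(C1*exp(-6*x))/2


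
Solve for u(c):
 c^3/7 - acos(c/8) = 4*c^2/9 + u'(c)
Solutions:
 u(c) = C1 + c^4/28 - 4*c^3/27 - c*acos(c/8) + sqrt(64 - c^2)


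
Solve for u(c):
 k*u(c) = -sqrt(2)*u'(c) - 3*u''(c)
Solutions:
 u(c) = C1*exp(sqrt(2)*c*(sqrt(1 - 6*k) - 1)/6) + C2*exp(-sqrt(2)*c*(sqrt(1 - 6*k) + 1)/6)


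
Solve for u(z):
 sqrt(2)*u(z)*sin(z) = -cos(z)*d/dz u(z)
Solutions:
 u(z) = C1*cos(z)^(sqrt(2))


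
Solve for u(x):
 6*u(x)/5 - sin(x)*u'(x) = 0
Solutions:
 u(x) = C1*(cos(x) - 1)^(3/5)/(cos(x) + 1)^(3/5)


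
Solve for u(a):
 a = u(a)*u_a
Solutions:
 u(a) = -sqrt(C1 + a^2)
 u(a) = sqrt(C1 + a^2)


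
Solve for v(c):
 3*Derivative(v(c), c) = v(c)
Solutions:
 v(c) = C1*exp(c/3)


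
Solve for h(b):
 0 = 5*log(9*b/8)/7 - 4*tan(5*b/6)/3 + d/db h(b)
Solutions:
 h(b) = C1 - 5*b*log(b)/7 - 10*b*log(3)/7 + 5*b/7 + 15*b*log(2)/7 - 8*log(cos(5*b/6))/5


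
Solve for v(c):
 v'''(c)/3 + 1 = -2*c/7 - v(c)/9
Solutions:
 v(c) = C3*exp(-3^(2/3)*c/3) - 18*c/7 + (C1*sin(3^(1/6)*c/2) + C2*cos(3^(1/6)*c/2))*exp(3^(2/3)*c/6) - 9


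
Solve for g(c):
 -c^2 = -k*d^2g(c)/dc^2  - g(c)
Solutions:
 g(c) = C1*exp(-c*sqrt(-1/k)) + C2*exp(c*sqrt(-1/k)) + c^2 - 2*k


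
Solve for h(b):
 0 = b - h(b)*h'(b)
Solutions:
 h(b) = -sqrt(C1 + b^2)
 h(b) = sqrt(C1 + b^2)


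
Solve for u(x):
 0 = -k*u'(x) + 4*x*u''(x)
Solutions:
 u(x) = C1 + x^(re(k)/4 + 1)*(C2*sin(log(x)*Abs(im(k))/4) + C3*cos(log(x)*im(k)/4))


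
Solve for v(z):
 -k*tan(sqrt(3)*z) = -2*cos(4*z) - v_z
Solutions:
 v(z) = C1 - sqrt(3)*k*log(cos(sqrt(3)*z))/3 - sin(4*z)/2


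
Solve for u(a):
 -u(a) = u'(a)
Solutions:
 u(a) = C1*exp(-a)


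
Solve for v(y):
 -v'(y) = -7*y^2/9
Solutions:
 v(y) = C1 + 7*y^3/27


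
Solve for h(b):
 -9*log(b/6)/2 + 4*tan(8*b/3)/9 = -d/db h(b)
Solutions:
 h(b) = C1 + 9*b*log(b)/2 - 9*b*log(6)/2 - 9*b/2 + log(cos(8*b/3))/6


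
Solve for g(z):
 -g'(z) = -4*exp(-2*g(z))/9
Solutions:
 g(z) = log(-sqrt(C1 + 8*z)) - log(3)
 g(z) = log(C1 + 8*z)/2 - log(3)


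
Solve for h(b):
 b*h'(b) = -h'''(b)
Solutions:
 h(b) = C1 + Integral(C2*airyai(-b) + C3*airybi(-b), b)


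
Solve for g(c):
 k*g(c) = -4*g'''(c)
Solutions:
 g(c) = C1*exp(2^(1/3)*c*(-k)^(1/3)/2) + C2*exp(2^(1/3)*c*(-k)^(1/3)*(-1 + sqrt(3)*I)/4) + C3*exp(-2^(1/3)*c*(-k)^(1/3)*(1 + sqrt(3)*I)/4)


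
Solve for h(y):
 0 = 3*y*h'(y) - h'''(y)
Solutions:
 h(y) = C1 + Integral(C2*airyai(3^(1/3)*y) + C3*airybi(3^(1/3)*y), y)


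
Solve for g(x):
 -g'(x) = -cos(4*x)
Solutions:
 g(x) = C1 + sin(4*x)/4


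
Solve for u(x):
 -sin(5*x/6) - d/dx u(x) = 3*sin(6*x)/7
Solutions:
 u(x) = C1 + 6*cos(5*x/6)/5 + cos(6*x)/14


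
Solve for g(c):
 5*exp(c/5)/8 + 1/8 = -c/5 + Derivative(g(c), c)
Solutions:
 g(c) = C1 + c^2/10 + c/8 + 25*exp(c/5)/8


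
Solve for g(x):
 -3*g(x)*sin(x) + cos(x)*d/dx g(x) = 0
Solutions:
 g(x) = C1/cos(x)^3


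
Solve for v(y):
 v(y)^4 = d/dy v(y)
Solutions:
 v(y) = (-1/(C1 + 3*y))^(1/3)
 v(y) = (-1/(C1 + y))^(1/3)*(-3^(2/3) - 3*3^(1/6)*I)/6
 v(y) = (-1/(C1 + y))^(1/3)*(-3^(2/3) + 3*3^(1/6)*I)/6


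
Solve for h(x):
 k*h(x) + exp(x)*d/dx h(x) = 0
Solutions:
 h(x) = C1*exp(k*exp(-x))


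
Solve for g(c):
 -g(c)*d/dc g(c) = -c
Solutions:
 g(c) = -sqrt(C1 + c^2)
 g(c) = sqrt(C1 + c^2)


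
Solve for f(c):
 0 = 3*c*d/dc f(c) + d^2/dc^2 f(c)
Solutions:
 f(c) = C1 + C2*erf(sqrt(6)*c/2)


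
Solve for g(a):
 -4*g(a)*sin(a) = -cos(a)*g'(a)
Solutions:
 g(a) = C1/cos(a)^4


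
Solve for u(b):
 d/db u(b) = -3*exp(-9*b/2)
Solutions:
 u(b) = C1 + 2*exp(-9*b/2)/3


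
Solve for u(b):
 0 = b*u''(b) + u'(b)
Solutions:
 u(b) = C1 + C2*log(b)


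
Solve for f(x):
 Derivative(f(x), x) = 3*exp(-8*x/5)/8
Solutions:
 f(x) = C1 - 15*exp(-8*x/5)/64


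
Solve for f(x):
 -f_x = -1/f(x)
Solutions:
 f(x) = -sqrt(C1 + 2*x)
 f(x) = sqrt(C1 + 2*x)


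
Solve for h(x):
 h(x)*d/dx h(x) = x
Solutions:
 h(x) = -sqrt(C1 + x^2)
 h(x) = sqrt(C1 + x^2)


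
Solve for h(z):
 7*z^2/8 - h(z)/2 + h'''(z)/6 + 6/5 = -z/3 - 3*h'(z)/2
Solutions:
 h(z) = C1*exp(6^(1/3)*z*(-2^(1/3)*(1 + sqrt(13))^(1/3) + 2*3^(1/3)/(1 + sqrt(13))^(1/3))/4)*sin(2^(1/3)*3^(1/6)*z*(6/(1 + sqrt(13))^(1/3) + 2^(1/3)*3^(2/3)*(1 + sqrt(13))^(1/3))/4) + C2*exp(6^(1/3)*z*(-2^(1/3)*(1 + sqrt(13))^(1/3) + 2*3^(1/3)/(1 + sqrt(13))^(1/3))/4)*cos(2^(1/3)*3^(1/6)*z*(6/(1 + sqrt(13))^(1/3) + 2^(1/3)*3^(2/3)*(1 + sqrt(13))^(1/3))/4) + C3*exp(6^(1/3)*z*(-3^(1/3)/(1 + sqrt(13))^(1/3) + 2^(1/3)*(1 + sqrt(13))^(1/3)/2)) + 7*z^2/4 + 67*z/6 + 359/10


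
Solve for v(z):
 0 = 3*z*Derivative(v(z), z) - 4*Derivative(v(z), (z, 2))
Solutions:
 v(z) = C1 + C2*erfi(sqrt(6)*z/4)


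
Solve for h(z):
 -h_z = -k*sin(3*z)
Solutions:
 h(z) = C1 - k*cos(3*z)/3


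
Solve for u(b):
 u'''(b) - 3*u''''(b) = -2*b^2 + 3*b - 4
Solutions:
 u(b) = C1 + C2*b + C3*b^2 + C4*exp(b/3) - b^5/30 - 3*b^4/8 - 31*b^3/6


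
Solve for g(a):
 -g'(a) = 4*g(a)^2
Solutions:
 g(a) = 1/(C1 + 4*a)


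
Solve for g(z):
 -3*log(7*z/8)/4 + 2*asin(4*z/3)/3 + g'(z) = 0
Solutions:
 g(z) = C1 + 3*z*log(z)/4 - 2*z*asin(4*z/3)/3 - 9*z*log(2)/4 - 3*z/4 + 3*z*log(7)/4 - sqrt(9 - 16*z^2)/6


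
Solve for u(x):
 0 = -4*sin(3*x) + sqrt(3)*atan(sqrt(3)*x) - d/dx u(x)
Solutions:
 u(x) = C1 + sqrt(3)*(x*atan(sqrt(3)*x) - sqrt(3)*log(3*x^2 + 1)/6) + 4*cos(3*x)/3


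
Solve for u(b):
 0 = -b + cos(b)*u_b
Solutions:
 u(b) = C1 + Integral(b/cos(b), b)


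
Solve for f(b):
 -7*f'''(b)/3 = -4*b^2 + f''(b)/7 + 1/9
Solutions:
 f(b) = C1 + C2*b + C3*exp(-3*b/49) + 7*b^4/3 - 1372*b^3/9 + 134449*b^2/18


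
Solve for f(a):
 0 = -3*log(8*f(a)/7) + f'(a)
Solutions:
 -Integral(1/(log(_y) - log(7) + 3*log(2)), (_y, f(a)))/3 = C1 - a


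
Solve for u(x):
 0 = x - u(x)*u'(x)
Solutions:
 u(x) = -sqrt(C1 + x^2)
 u(x) = sqrt(C1 + x^2)


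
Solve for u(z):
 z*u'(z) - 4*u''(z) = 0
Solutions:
 u(z) = C1 + C2*erfi(sqrt(2)*z/4)


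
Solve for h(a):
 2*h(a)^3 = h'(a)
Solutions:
 h(a) = -sqrt(2)*sqrt(-1/(C1 + 2*a))/2
 h(a) = sqrt(2)*sqrt(-1/(C1 + 2*a))/2


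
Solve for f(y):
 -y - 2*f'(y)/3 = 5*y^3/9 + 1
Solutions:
 f(y) = C1 - 5*y^4/24 - 3*y^2/4 - 3*y/2


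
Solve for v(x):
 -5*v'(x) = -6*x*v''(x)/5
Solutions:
 v(x) = C1 + C2*x^(31/6)


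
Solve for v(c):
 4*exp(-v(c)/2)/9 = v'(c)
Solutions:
 v(c) = 2*log(C1 + 2*c/9)


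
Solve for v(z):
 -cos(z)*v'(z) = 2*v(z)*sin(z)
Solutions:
 v(z) = C1*cos(z)^2


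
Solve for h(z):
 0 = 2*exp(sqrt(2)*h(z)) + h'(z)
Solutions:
 h(z) = sqrt(2)*(2*log(1/(C1 + 2*z)) - log(2))/4


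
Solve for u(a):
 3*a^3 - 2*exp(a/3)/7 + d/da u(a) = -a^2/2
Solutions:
 u(a) = C1 - 3*a^4/4 - a^3/6 + 6*exp(a/3)/7


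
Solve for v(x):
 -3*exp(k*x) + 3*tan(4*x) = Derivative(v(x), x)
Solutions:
 v(x) = C1 - 3*Piecewise((exp(k*x)/k, Ne(k, 0)), (x, True)) - 3*log(cos(4*x))/4


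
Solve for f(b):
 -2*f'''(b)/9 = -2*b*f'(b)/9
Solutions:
 f(b) = C1 + Integral(C2*airyai(b) + C3*airybi(b), b)


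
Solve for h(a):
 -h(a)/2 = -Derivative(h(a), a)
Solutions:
 h(a) = C1*exp(a/2)


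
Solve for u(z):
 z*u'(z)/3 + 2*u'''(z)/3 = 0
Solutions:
 u(z) = C1 + Integral(C2*airyai(-2^(2/3)*z/2) + C3*airybi(-2^(2/3)*z/2), z)


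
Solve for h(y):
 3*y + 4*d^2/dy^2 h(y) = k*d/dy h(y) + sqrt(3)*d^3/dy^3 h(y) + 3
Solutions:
 h(y) = C1 + C2*exp(sqrt(3)*y*(2 - sqrt(-sqrt(3)*k + 4))/3) + C3*exp(sqrt(3)*y*(sqrt(-sqrt(3)*k + 4) + 2)/3) + 3*y^2/(2*k) - 3*y/k + 12*y/k^2


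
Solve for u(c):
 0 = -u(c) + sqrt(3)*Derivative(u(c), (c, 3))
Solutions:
 u(c) = C3*exp(3^(5/6)*c/3) + (C1*sin(3^(1/3)*c/2) + C2*cos(3^(1/3)*c/2))*exp(-3^(5/6)*c/6)


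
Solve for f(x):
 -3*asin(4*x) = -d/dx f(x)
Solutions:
 f(x) = C1 + 3*x*asin(4*x) + 3*sqrt(1 - 16*x^2)/4


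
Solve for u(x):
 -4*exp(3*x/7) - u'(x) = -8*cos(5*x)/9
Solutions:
 u(x) = C1 - 28*exp(3*x/7)/3 + 8*sin(5*x)/45


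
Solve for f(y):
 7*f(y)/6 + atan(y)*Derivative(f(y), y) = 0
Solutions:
 f(y) = C1*exp(-7*Integral(1/atan(y), y)/6)


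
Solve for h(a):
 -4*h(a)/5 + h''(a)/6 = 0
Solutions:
 h(a) = C1*exp(-2*sqrt(30)*a/5) + C2*exp(2*sqrt(30)*a/5)


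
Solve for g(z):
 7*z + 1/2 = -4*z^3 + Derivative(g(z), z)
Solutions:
 g(z) = C1 + z^4 + 7*z^2/2 + z/2


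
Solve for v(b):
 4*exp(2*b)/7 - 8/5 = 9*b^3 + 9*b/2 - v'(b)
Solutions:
 v(b) = C1 + 9*b^4/4 + 9*b^2/4 + 8*b/5 - 2*exp(2*b)/7


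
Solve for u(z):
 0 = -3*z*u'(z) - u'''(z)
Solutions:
 u(z) = C1 + Integral(C2*airyai(-3^(1/3)*z) + C3*airybi(-3^(1/3)*z), z)


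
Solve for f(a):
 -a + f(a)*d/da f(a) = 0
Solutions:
 f(a) = -sqrt(C1 + a^2)
 f(a) = sqrt(C1 + a^2)


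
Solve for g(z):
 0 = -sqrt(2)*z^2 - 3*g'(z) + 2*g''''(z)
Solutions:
 g(z) = C1 + C4*exp(2^(2/3)*3^(1/3)*z/2) - sqrt(2)*z^3/9 + (C2*sin(2^(2/3)*3^(5/6)*z/4) + C3*cos(2^(2/3)*3^(5/6)*z/4))*exp(-2^(2/3)*3^(1/3)*z/4)


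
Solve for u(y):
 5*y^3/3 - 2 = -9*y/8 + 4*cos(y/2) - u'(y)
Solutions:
 u(y) = C1 - 5*y^4/12 - 9*y^2/16 + 2*y + 8*sin(y/2)


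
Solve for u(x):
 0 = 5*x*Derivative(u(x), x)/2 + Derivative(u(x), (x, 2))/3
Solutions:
 u(x) = C1 + C2*erf(sqrt(15)*x/2)


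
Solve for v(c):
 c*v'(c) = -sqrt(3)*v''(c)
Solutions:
 v(c) = C1 + C2*erf(sqrt(2)*3^(3/4)*c/6)


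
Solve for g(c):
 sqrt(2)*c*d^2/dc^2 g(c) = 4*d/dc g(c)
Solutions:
 g(c) = C1 + C2*c^(1 + 2*sqrt(2))


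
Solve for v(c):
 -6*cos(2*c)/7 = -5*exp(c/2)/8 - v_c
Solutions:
 v(c) = C1 - 5*exp(c/2)/4 + 3*sin(2*c)/7


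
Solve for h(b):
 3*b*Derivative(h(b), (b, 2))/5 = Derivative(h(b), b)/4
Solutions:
 h(b) = C1 + C2*b^(17/12)


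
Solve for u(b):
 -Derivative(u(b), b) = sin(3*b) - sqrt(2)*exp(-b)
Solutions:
 u(b) = C1 + cos(3*b)/3 - sqrt(2)*exp(-b)


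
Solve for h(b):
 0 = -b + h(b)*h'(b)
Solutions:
 h(b) = -sqrt(C1 + b^2)
 h(b) = sqrt(C1 + b^2)


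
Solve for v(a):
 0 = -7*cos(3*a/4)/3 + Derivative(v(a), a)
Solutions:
 v(a) = C1 + 28*sin(3*a/4)/9


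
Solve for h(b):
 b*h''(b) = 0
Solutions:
 h(b) = C1 + C2*b


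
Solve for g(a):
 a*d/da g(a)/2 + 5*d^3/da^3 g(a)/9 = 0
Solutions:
 g(a) = C1 + Integral(C2*airyai(-30^(2/3)*a/10) + C3*airybi(-30^(2/3)*a/10), a)


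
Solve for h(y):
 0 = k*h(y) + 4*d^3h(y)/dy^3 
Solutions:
 h(y) = C1*exp(2^(1/3)*y*(-k)^(1/3)/2) + C2*exp(2^(1/3)*y*(-k)^(1/3)*(-1 + sqrt(3)*I)/4) + C3*exp(-2^(1/3)*y*(-k)^(1/3)*(1 + sqrt(3)*I)/4)


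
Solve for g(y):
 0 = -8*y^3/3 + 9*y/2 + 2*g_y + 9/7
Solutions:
 g(y) = C1 + y^4/3 - 9*y^2/8 - 9*y/14


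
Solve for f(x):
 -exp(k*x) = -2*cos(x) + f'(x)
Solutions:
 f(x) = C1 + 2*sin(x) - exp(k*x)/k


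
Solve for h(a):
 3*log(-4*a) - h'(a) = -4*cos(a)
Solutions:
 h(a) = C1 + 3*a*log(-a) - 3*a + 6*a*log(2) + 4*sin(a)


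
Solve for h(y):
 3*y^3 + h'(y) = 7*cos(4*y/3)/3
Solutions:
 h(y) = C1 - 3*y^4/4 + 7*sin(4*y/3)/4


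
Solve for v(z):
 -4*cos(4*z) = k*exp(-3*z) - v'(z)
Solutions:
 v(z) = C1 - k*exp(-3*z)/3 + sin(4*z)


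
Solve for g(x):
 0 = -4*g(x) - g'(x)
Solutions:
 g(x) = C1*exp(-4*x)


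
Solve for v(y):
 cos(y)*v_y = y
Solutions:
 v(y) = C1 + Integral(y/cos(y), y)


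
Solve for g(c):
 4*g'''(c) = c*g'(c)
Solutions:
 g(c) = C1 + Integral(C2*airyai(2^(1/3)*c/2) + C3*airybi(2^(1/3)*c/2), c)


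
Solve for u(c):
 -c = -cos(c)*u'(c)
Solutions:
 u(c) = C1 + Integral(c/cos(c), c)


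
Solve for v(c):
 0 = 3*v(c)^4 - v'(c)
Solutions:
 v(c) = (-1/(C1 + 9*c))^(1/3)
 v(c) = (-1/(C1 + 3*c))^(1/3)*(-3^(2/3) - 3*3^(1/6)*I)/6
 v(c) = (-1/(C1 + 3*c))^(1/3)*(-3^(2/3) + 3*3^(1/6)*I)/6


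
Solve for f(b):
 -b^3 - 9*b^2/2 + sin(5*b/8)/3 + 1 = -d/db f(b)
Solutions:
 f(b) = C1 + b^4/4 + 3*b^3/2 - b + 8*cos(5*b/8)/15


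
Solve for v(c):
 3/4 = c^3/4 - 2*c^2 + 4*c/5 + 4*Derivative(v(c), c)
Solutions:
 v(c) = C1 - c^4/64 + c^3/6 - c^2/10 + 3*c/16


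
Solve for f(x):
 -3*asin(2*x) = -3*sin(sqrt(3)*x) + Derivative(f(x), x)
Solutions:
 f(x) = C1 - 3*x*asin(2*x) - 3*sqrt(1 - 4*x^2)/2 - sqrt(3)*cos(sqrt(3)*x)


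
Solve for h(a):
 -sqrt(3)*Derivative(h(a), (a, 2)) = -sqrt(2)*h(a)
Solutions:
 h(a) = C1*exp(-2^(1/4)*3^(3/4)*a/3) + C2*exp(2^(1/4)*3^(3/4)*a/3)


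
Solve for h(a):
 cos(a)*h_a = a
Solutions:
 h(a) = C1 + Integral(a/cos(a), a)


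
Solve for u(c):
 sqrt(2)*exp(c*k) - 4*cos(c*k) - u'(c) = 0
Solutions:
 u(c) = C1 + sqrt(2)*exp(c*k)/k - 4*sin(c*k)/k


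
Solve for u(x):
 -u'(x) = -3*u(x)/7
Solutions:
 u(x) = C1*exp(3*x/7)


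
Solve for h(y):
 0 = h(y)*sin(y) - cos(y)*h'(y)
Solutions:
 h(y) = C1/cos(y)


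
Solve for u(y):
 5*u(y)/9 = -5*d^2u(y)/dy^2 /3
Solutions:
 u(y) = C1*sin(sqrt(3)*y/3) + C2*cos(sqrt(3)*y/3)


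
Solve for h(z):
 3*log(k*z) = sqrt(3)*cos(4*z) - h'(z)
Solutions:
 h(z) = C1 - 3*z*log(k*z) + 3*z + sqrt(3)*sin(4*z)/4


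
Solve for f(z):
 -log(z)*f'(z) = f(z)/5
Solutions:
 f(z) = C1*exp(-li(z)/5)


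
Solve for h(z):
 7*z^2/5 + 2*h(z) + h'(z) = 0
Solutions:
 h(z) = C1*exp(-2*z) - 7*z^2/10 + 7*z/10 - 7/20


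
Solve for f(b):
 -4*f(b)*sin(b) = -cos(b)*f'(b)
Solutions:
 f(b) = C1/cos(b)^4


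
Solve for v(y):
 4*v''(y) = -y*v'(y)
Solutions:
 v(y) = C1 + C2*erf(sqrt(2)*y/4)


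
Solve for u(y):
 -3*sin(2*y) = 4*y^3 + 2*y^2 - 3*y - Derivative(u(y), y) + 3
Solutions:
 u(y) = C1 + y^4 + 2*y^3/3 - 3*y^2/2 + 3*y - 3*cos(2*y)/2


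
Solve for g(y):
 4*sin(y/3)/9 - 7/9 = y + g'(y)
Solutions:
 g(y) = C1 - y^2/2 - 7*y/9 - 4*cos(y/3)/3


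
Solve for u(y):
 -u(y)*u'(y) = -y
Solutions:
 u(y) = -sqrt(C1 + y^2)
 u(y) = sqrt(C1 + y^2)


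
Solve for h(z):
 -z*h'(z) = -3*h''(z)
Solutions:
 h(z) = C1 + C2*erfi(sqrt(6)*z/6)


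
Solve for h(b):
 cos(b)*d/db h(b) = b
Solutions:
 h(b) = C1 + Integral(b/cos(b), b)


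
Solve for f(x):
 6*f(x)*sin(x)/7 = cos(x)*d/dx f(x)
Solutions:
 f(x) = C1/cos(x)^(6/7)


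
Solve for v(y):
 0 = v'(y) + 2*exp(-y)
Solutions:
 v(y) = C1 + 2*exp(-y)


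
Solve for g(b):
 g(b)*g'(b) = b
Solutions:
 g(b) = -sqrt(C1 + b^2)
 g(b) = sqrt(C1 + b^2)


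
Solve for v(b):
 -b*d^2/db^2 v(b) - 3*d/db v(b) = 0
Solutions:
 v(b) = C1 + C2/b^2


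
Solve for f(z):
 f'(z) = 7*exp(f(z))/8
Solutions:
 f(z) = log(-1/(C1 + 7*z)) + 3*log(2)


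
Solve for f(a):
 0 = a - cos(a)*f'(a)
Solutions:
 f(a) = C1 + Integral(a/cos(a), a)


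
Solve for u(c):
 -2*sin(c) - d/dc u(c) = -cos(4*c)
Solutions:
 u(c) = C1 + sin(4*c)/4 + 2*cos(c)


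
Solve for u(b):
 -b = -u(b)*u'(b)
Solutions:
 u(b) = -sqrt(C1 + b^2)
 u(b) = sqrt(C1 + b^2)


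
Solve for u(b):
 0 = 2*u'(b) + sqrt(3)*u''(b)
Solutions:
 u(b) = C1 + C2*exp(-2*sqrt(3)*b/3)


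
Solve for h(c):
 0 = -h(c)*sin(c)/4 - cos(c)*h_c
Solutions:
 h(c) = C1*cos(c)^(1/4)


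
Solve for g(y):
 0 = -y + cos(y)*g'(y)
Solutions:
 g(y) = C1 + Integral(y/cos(y), y)


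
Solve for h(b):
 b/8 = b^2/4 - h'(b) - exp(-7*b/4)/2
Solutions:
 h(b) = C1 + b^3/12 - b^2/16 + 2*exp(-7*b/4)/7


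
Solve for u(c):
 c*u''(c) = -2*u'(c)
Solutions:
 u(c) = C1 + C2/c


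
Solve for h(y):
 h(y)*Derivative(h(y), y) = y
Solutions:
 h(y) = -sqrt(C1 + y^2)
 h(y) = sqrt(C1 + y^2)


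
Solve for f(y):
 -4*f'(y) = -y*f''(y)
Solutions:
 f(y) = C1 + C2*y^5


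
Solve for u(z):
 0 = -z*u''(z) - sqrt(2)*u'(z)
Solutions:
 u(z) = C1 + C2*z^(1 - sqrt(2))


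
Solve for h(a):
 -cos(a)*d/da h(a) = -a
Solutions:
 h(a) = C1 + Integral(a/cos(a), a)


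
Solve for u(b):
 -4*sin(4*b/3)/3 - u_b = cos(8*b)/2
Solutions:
 u(b) = C1 - sin(8*b)/16 + cos(4*b/3)


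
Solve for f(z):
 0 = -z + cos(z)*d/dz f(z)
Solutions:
 f(z) = C1 + Integral(z/cos(z), z)


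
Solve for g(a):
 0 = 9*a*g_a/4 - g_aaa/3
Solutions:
 g(a) = C1 + Integral(C2*airyai(3*2^(1/3)*a/2) + C3*airybi(3*2^(1/3)*a/2), a)


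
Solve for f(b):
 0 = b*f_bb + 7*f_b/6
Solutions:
 f(b) = C1 + C2/b^(1/6)


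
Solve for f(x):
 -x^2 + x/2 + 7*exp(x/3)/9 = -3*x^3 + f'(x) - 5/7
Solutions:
 f(x) = C1 + 3*x^4/4 - x^3/3 + x^2/4 + 5*x/7 + 7*exp(x/3)/3


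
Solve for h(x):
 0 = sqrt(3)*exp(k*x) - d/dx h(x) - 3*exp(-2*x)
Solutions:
 h(x) = C1 + 3*exp(-2*x)/2 + sqrt(3)*exp(k*x)/k


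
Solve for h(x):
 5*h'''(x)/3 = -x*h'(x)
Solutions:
 h(x) = C1 + Integral(C2*airyai(-3^(1/3)*5^(2/3)*x/5) + C3*airybi(-3^(1/3)*5^(2/3)*x/5), x)


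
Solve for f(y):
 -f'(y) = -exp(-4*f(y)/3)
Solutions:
 f(y) = 3*log(-I*(C1 + 4*y/3)^(1/4))
 f(y) = 3*log(I*(C1 + 4*y/3)^(1/4))
 f(y) = 3*log(-(C1 + 4*y/3)^(1/4))
 f(y) = 3*log(C1 + 4*y/3)/4


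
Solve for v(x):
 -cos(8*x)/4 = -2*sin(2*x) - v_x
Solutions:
 v(x) = C1 + sin(8*x)/32 + cos(2*x)


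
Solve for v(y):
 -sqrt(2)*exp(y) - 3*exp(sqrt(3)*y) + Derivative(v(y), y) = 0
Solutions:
 v(y) = C1 + sqrt(2)*exp(y) + sqrt(3)*exp(sqrt(3)*y)


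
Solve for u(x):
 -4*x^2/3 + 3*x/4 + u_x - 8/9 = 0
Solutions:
 u(x) = C1 + 4*x^3/9 - 3*x^2/8 + 8*x/9


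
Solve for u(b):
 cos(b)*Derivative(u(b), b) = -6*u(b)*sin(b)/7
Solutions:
 u(b) = C1*cos(b)^(6/7)


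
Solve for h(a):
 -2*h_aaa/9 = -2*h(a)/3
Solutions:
 h(a) = C3*exp(3^(1/3)*a) + (C1*sin(3^(5/6)*a/2) + C2*cos(3^(5/6)*a/2))*exp(-3^(1/3)*a/2)


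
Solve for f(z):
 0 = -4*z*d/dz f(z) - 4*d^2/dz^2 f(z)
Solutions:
 f(z) = C1 + C2*erf(sqrt(2)*z/2)


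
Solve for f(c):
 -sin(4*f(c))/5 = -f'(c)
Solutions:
 -c/5 + log(cos(4*f(c)) - 1)/8 - log(cos(4*f(c)) + 1)/8 = C1


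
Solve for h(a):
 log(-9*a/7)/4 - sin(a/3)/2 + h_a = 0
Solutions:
 h(a) = C1 - a*log(-a)/4 - a*log(3)/2 + a/4 + a*log(7)/4 - 3*cos(a/3)/2


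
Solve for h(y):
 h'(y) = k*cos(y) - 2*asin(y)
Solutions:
 h(y) = C1 + k*sin(y) - 2*y*asin(y) - 2*sqrt(1 - y^2)


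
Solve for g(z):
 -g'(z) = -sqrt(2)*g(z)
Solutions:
 g(z) = C1*exp(sqrt(2)*z)


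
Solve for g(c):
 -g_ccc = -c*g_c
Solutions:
 g(c) = C1 + Integral(C2*airyai(c) + C3*airybi(c), c)


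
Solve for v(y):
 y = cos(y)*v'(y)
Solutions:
 v(y) = C1 + Integral(y/cos(y), y)


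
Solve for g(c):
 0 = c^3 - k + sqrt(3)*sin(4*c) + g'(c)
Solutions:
 g(c) = C1 - c^4/4 + c*k + sqrt(3)*cos(4*c)/4


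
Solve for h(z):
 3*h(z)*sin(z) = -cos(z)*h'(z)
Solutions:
 h(z) = C1*cos(z)^3


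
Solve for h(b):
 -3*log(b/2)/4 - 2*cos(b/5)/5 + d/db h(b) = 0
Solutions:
 h(b) = C1 + 3*b*log(b)/4 - 3*b/4 - 3*b*log(2)/4 + 2*sin(b/5)


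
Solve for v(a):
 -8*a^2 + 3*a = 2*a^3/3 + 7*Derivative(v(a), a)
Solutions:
 v(a) = C1 - a^4/42 - 8*a^3/21 + 3*a^2/14


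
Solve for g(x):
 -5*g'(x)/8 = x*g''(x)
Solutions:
 g(x) = C1 + C2*x^(3/8)


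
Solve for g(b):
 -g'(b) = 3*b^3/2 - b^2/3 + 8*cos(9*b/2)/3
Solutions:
 g(b) = C1 - 3*b^4/8 + b^3/9 - 16*sin(9*b/2)/27


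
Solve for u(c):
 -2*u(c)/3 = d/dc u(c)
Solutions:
 u(c) = C1*exp(-2*c/3)


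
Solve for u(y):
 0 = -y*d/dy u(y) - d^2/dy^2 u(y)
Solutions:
 u(y) = C1 + C2*erf(sqrt(2)*y/2)


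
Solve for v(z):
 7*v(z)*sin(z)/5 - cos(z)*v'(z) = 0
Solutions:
 v(z) = C1/cos(z)^(7/5)


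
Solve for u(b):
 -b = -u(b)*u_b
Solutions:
 u(b) = -sqrt(C1 + b^2)
 u(b) = sqrt(C1 + b^2)


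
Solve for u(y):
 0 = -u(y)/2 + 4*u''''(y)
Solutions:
 u(y) = C1*exp(-2^(1/4)*y/2) + C2*exp(2^(1/4)*y/2) + C3*sin(2^(1/4)*y/2) + C4*cos(2^(1/4)*y/2)


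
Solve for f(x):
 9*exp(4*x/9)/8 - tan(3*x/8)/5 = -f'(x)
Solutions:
 f(x) = C1 - 81*exp(4*x/9)/32 - 8*log(cos(3*x/8))/15


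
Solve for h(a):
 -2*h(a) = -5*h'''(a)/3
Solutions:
 h(a) = C3*exp(5^(2/3)*6^(1/3)*a/5) + (C1*sin(2^(1/3)*3^(5/6)*5^(2/3)*a/10) + C2*cos(2^(1/3)*3^(5/6)*5^(2/3)*a/10))*exp(-5^(2/3)*6^(1/3)*a/10)


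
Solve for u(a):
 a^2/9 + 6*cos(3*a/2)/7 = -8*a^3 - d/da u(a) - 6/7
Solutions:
 u(a) = C1 - 2*a^4 - a^3/27 - 6*a/7 - 4*sin(3*a/2)/7


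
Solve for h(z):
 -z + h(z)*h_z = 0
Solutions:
 h(z) = -sqrt(C1 + z^2)
 h(z) = sqrt(C1 + z^2)


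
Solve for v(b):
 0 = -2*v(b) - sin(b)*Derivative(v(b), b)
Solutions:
 v(b) = C1*(cos(b) + 1)/(cos(b) - 1)


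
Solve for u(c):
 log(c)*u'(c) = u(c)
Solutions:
 u(c) = C1*exp(li(c))


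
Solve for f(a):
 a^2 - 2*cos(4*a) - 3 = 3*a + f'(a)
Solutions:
 f(a) = C1 + a^3/3 - 3*a^2/2 - 3*a - sin(4*a)/2


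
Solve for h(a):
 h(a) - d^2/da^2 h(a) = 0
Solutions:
 h(a) = C1*exp(-a) + C2*exp(a)


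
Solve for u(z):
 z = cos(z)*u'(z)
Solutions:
 u(z) = C1 + Integral(z/cos(z), z)


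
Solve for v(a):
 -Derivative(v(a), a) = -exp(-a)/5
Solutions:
 v(a) = C1 - exp(-a)/5


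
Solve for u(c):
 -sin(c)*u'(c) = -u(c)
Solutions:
 u(c) = C1*sqrt(cos(c) - 1)/sqrt(cos(c) + 1)


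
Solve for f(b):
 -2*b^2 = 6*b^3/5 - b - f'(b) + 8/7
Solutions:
 f(b) = C1 + 3*b^4/10 + 2*b^3/3 - b^2/2 + 8*b/7


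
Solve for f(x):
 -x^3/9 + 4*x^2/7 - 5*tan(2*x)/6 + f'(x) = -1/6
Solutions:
 f(x) = C1 + x^4/36 - 4*x^3/21 - x/6 - 5*log(cos(2*x))/12


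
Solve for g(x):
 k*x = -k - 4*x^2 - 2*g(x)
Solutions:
 g(x) = -k*x/2 - k/2 - 2*x^2


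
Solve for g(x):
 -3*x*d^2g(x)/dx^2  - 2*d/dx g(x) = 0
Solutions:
 g(x) = C1 + C2*x^(1/3)


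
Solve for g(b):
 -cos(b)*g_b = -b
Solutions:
 g(b) = C1 + Integral(b/cos(b), b)


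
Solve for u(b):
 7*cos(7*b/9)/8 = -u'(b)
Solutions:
 u(b) = C1 - 9*sin(7*b/9)/8


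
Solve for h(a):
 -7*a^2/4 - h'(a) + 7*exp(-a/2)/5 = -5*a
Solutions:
 h(a) = C1 - 7*a^3/12 + 5*a^2/2 - 14*exp(-a/2)/5


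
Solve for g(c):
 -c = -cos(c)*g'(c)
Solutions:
 g(c) = C1 + Integral(c/cos(c), c)


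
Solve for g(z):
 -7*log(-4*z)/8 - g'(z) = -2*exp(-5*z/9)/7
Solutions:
 g(z) = C1 - 7*z*log(-z)/8 + 7*z*(1 - 2*log(2))/8 - 18*exp(-5*z/9)/35


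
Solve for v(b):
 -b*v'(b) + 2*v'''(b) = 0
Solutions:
 v(b) = C1 + Integral(C2*airyai(2^(2/3)*b/2) + C3*airybi(2^(2/3)*b/2), b)


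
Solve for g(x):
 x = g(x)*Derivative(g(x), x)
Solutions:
 g(x) = -sqrt(C1 + x^2)
 g(x) = sqrt(C1 + x^2)


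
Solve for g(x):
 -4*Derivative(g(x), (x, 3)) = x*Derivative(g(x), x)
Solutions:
 g(x) = C1 + Integral(C2*airyai(-2^(1/3)*x/2) + C3*airybi(-2^(1/3)*x/2), x)


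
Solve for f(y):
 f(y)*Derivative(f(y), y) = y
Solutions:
 f(y) = -sqrt(C1 + y^2)
 f(y) = sqrt(C1 + y^2)


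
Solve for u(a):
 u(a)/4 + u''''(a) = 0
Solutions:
 u(a) = (C1*sin(a/2) + C2*cos(a/2))*exp(-a/2) + (C3*sin(a/2) + C4*cos(a/2))*exp(a/2)


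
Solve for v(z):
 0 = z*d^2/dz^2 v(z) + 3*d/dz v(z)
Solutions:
 v(z) = C1 + C2/z^2


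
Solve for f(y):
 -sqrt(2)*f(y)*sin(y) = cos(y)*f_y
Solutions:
 f(y) = C1*cos(y)^(sqrt(2))


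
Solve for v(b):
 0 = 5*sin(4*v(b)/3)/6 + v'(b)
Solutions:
 5*b/6 + 3*log(cos(4*v(b)/3) - 1)/8 - 3*log(cos(4*v(b)/3) + 1)/8 = C1


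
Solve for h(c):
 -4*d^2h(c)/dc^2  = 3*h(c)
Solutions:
 h(c) = C1*sin(sqrt(3)*c/2) + C2*cos(sqrt(3)*c/2)


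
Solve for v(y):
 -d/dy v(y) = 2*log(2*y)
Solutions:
 v(y) = C1 - 2*y*log(y) - y*log(4) + 2*y


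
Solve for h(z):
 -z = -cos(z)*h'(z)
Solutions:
 h(z) = C1 + Integral(z/cos(z), z)


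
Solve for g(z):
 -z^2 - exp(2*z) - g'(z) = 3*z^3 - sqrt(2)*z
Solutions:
 g(z) = C1 - 3*z^4/4 - z^3/3 + sqrt(2)*z^2/2 - exp(2*z)/2


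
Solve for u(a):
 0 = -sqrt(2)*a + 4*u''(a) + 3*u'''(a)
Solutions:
 u(a) = C1 + C2*a + C3*exp(-4*a/3) + sqrt(2)*a^3/24 - 3*sqrt(2)*a^2/32


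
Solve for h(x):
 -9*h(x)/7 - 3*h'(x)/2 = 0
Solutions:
 h(x) = C1*exp(-6*x/7)


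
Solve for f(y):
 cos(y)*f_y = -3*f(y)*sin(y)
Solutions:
 f(y) = C1*cos(y)^3


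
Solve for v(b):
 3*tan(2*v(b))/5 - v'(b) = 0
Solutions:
 v(b) = -asin(C1*exp(6*b/5))/2 + pi/2
 v(b) = asin(C1*exp(6*b/5))/2


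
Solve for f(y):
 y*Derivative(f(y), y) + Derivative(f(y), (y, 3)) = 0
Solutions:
 f(y) = C1 + Integral(C2*airyai(-y) + C3*airybi(-y), y)


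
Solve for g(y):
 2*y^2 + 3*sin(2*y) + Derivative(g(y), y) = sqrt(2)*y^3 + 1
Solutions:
 g(y) = C1 + sqrt(2)*y^4/4 - 2*y^3/3 + y + 3*cos(2*y)/2


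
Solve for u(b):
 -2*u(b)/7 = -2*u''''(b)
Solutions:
 u(b) = C1*exp(-7^(3/4)*b/7) + C2*exp(7^(3/4)*b/7) + C3*sin(7^(3/4)*b/7) + C4*cos(7^(3/4)*b/7)


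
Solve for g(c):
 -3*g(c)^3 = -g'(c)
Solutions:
 g(c) = -sqrt(2)*sqrt(-1/(C1 + 3*c))/2
 g(c) = sqrt(2)*sqrt(-1/(C1 + 3*c))/2


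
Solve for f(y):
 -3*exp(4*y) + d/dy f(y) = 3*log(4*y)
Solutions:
 f(y) = C1 + 3*y*log(y) + 3*y*(-1 + 2*log(2)) + 3*exp(4*y)/4


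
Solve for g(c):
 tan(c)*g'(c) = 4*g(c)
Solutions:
 g(c) = C1*sin(c)^4


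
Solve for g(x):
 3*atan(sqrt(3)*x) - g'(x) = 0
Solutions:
 g(x) = C1 + 3*x*atan(sqrt(3)*x) - sqrt(3)*log(3*x^2 + 1)/2


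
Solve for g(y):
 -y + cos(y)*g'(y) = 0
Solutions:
 g(y) = C1 + Integral(y/cos(y), y)


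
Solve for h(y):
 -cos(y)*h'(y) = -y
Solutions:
 h(y) = C1 + Integral(y/cos(y), y)


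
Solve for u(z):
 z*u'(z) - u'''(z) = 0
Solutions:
 u(z) = C1 + Integral(C2*airyai(z) + C3*airybi(z), z)


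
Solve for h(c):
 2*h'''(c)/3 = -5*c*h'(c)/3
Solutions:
 h(c) = C1 + Integral(C2*airyai(-2^(2/3)*5^(1/3)*c/2) + C3*airybi(-2^(2/3)*5^(1/3)*c/2), c)


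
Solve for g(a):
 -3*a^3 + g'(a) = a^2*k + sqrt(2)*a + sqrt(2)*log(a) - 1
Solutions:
 g(a) = C1 + 3*a^4/4 + a^3*k/3 + sqrt(2)*a^2/2 + sqrt(2)*a*log(a) - sqrt(2)*a - a


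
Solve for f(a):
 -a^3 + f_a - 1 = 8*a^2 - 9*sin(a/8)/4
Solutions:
 f(a) = C1 + a^4/4 + 8*a^3/3 + a + 18*cos(a/8)


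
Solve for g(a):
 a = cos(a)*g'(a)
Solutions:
 g(a) = C1 + Integral(a/cos(a), a)


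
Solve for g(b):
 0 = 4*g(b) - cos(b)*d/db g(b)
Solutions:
 g(b) = C1*(sin(b)^2 + 2*sin(b) + 1)/(sin(b)^2 - 2*sin(b) + 1)


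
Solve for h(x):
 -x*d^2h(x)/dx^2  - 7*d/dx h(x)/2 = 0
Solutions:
 h(x) = C1 + C2/x^(5/2)


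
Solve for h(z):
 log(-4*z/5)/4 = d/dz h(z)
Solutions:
 h(z) = C1 + z*log(-z)/4 + z*(-log(5) - 1 + 2*log(2))/4


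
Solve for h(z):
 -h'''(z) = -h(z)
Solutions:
 h(z) = C3*exp(z) + (C1*sin(sqrt(3)*z/2) + C2*cos(sqrt(3)*z/2))*exp(-z/2)


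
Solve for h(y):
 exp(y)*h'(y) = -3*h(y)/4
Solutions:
 h(y) = C1*exp(3*exp(-y)/4)


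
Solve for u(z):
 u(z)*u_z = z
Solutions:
 u(z) = -sqrt(C1 + z^2)
 u(z) = sqrt(C1 + z^2)


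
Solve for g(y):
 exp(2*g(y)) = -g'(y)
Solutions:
 g(y) = log(-sqrt(-1/(C1 - y))) - log(2)/2
 g(y) = log(-1/(C1 - y))/2 - log(2)/2


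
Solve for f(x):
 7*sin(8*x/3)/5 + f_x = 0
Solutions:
 f(x) = C1 + 21*cos(8*x/3)/40


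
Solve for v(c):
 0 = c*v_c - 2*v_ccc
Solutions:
 v(c) = C1 + Integral(C2*airyai(2^(2/3)*c/2) + C3*airybi(2^(2/3)*c/2), c)


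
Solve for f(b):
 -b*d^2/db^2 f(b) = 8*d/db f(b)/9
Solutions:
 f(b) = C1 + C2*b^(1/9)


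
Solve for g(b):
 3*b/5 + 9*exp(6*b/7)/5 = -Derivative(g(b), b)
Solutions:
 g(b) = C1 - 3*b^2/10 - 21*exp(6*b/7)/10


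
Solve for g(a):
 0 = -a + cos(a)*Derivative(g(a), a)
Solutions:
 g(a) = C1 + Integral(a/cos(a), a)


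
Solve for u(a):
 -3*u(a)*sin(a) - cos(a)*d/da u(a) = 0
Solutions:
 u(a) = C1*cos(a)^3


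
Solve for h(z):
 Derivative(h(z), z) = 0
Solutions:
 h(z) = C1


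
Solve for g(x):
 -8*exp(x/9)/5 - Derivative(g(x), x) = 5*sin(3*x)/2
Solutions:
 g(x) = C1 - 72*exp(x/9)/5 + 5*cos(3*x)/6


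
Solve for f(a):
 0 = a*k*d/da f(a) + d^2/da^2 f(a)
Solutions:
 f(a) = Piecewise((-sqrt(2)*sqrt(pi)*C1*erf(sqrt(2)*a*sqrt(k)/2)/(2*sqrt(k)) - C2, (k > 0) | (k < 0)), (-C1*a - C2, True))


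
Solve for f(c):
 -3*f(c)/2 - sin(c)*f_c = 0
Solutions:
 f(c) = C1*(cos(c) + 1)^(3/4)/(cos(c) - 1)^(3/4)


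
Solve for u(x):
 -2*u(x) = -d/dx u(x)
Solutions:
 u(x) = C1*exp(2*x)


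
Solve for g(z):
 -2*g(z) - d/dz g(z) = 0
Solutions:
 g(z) = C1*exp(-2*z)


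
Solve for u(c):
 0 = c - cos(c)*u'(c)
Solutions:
 u(c) = C1 + Integral(c/cos(c), c)


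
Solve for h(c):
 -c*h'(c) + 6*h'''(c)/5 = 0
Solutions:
 h(c) = C1 + Integral(C2*airyai(5^(1/3)*6^(2/3)*c/6) + C3*airybi(5^(1/3)*6^(2/3)*c/6), c)


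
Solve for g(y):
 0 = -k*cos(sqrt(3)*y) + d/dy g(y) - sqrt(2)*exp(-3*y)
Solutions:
 g(y) = C1 + sqrt(3)*k*sin(sqrt(3)*y)/3 - sqrt(2)*exp(-3*y)/3


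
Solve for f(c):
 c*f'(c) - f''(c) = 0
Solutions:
 f(c) = C1 + C2*erfi(sqrt(2)*c/2)


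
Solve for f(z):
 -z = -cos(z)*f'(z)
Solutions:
 f(z) = C1 + Integral(z/cos(z), z)


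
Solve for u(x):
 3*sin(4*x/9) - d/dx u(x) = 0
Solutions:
 u(x) = C1 - 27*cos(4*x/9)/4


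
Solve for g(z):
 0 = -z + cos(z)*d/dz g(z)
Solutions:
 g(z) = C1 + Integral(z/cos(z), z)


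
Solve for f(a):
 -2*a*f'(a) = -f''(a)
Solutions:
 f(a) = C1 + C2*erfi(a)


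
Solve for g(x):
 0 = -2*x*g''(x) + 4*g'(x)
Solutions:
 g(x) = C1 + C2*x^3


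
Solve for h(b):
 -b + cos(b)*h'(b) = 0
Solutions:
 h(b) = C1 + Integral(b/cos(b), b)


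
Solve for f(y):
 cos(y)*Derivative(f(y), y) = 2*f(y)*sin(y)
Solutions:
 f(y) = C1/cos(y)^2


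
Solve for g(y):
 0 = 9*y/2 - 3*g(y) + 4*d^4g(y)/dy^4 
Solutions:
 g(y) = C1*exp(-sqrt(2)*3^(1/4)*y/2) + C2*exp(sqrt(2)*3^(1/4)*y/2) + C3*sin(sqrt(2)*3^(1/4)*y/2) + C4*cos(sqrt(2)*3^(1/4)*y/2) + 3*y/2


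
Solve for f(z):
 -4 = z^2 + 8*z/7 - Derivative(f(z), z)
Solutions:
 f(z) = C1 + z^3/3 + 4*z^2/7 + 4*z


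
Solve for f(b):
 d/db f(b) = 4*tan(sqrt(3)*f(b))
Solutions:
 f(b) = sqrt(3)*(pi - asin(C1*exp(4*sqrt(3)*b)))/3
 f(b) = sqrt(3)*asin(C1*exp(4*sqrt(3)*b))/3


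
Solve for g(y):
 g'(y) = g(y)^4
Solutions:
 g(y) = (-1/(C1 + 3*y))^(1/3)
 g(y) = (-1/(C1 + y))^(1/3)*(-3^(2/3) - 3*3^(1/6)*I)/6
 g(y) = (-1/(C1 + y))^(1/3)*(-3^(2/3) + 3*3^(1/6)*I)/6


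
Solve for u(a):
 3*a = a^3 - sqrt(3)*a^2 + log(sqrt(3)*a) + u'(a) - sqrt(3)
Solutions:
 u(a) = C1 - a^4/4 + sqrt(3)*a^3/3 + 3*a^2/2 - a*log(a) - a*log(3)/2 + a + sqrt(3)*a


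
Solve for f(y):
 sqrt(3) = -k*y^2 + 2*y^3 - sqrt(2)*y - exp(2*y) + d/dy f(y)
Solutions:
 f(y) = C1 + k*y^3/3 - y^4/2 + sqrt(2)*y^2/2 + sqrt(3)*y + exp(2*y)/2


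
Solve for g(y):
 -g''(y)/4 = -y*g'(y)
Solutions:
 g(y) = C1 + C2*erfi(sqrt(2)*y)


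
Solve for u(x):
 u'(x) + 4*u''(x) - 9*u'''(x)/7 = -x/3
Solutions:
 u(x) = C1 + C2*exp(x*(14 - sqrt(259))/9) + C3*exp(x*(14 + sqrt(259))/9) - x^2/6 + 4*x/3


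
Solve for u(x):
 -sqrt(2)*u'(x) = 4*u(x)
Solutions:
 u(x) = C1*exp(-2*sqrt(2)*x)


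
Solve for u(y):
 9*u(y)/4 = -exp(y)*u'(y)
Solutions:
 u(y) = C1*exp(9*exp(-y)/4)


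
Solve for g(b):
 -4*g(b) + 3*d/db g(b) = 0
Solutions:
 g(b) = C1*exp(4*b/3)


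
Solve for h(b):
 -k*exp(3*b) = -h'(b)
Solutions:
 h(b) = C1 + k*exp(3*b)/3


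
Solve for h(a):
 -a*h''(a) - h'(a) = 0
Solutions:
 h(a) = C1 + C2*log(a)


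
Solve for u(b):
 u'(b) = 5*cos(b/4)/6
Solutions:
 u(b) = C1 + 10*sin(b/4)/3


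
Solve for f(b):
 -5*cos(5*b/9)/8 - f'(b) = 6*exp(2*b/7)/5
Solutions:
 f(b) = C1 - 21*exp(2*b/7)/5 - 9*sin(5*b/9)/8


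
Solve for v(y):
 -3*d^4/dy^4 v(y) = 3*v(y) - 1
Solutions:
 v(y) = (C1*sin(sqrt(2)*y/2) + C2*cos(sqrt(2)*y/2))*exp(-sqrt(2)*y/2) + (C3*sin(sqrt(2)*y/2) + C4*cos(sqrt(2)*y/2))*exp(sqrt(2)*y/2) + 1/3


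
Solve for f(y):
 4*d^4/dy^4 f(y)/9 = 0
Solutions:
 f(y) = C1 + C2*y + C3*y^2 + C4*y^3


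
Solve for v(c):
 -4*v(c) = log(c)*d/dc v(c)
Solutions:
 v(c) = C1*exp(-4*li(c))


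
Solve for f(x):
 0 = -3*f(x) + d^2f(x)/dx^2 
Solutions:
 f(x) = C1*exp(-sqrt(3)*x) + C2*exp(sqrt(3)*x)


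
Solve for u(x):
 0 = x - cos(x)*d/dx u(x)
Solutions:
 u(x) = C1 + Integral(x/cos(x), x)


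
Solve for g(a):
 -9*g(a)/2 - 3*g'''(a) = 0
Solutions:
 g(a) = C3*exp(-2^(2/3)*3^(1/3)*a/2) + (C1*sin(2^(2/3)*3^(5/6)*a/4) + C2*cos(2^(2/3)*3^(5/6)*a/4))*exp(2^(2/3)*3^(1/3)*a/4)


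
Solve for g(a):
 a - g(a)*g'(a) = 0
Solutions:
 g(a) = -sqrt(C1 + a^2)
 g(a) = sqrt(C1 + a^2)


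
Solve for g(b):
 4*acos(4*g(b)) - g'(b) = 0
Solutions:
 Integral(1/acos(4*_y), (_y, g(b))) = C1 + 4*b


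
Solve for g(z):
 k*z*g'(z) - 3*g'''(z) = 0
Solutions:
 g(z) = C1 + Integral(C2*airyai(3^(2/3)*k^(1/3)*z/3) + C3*airybi(3^(2/3)*k^(1/3)*z/3), z)


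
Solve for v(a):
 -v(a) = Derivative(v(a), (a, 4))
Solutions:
 v(a) = (C1*sin(sqrt(2)*a/2) + C2*cos(sqrt(2)*a/2))*exp(-sqrt(2)*a/2) + (C3*sin(sqrt(2)*a/2) + C4*cos(sqrt(2)*a/2))*exp(sqrt(2)*a/2)


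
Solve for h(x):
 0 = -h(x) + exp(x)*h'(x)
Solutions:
 h(x) = C1*exp(-exp(-x))


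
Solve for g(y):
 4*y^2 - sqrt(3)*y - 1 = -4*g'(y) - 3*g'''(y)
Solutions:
 g(y) = C1 + C2*sin(2*sqrt(3)*y/3) + C3*cos(2*sqrt(3)*y/3) - y^3/3 + sqrt(3)*y^2/8 + 7*y/4


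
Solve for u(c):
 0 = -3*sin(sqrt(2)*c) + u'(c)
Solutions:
 u(c) = C1 - 3*sqrt(2)*cos(sqrt(2)*c)/2


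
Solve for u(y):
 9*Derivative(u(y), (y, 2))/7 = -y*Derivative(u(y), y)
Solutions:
 u(y) = C1 + C2*erf(sqrt(14)*y/6)


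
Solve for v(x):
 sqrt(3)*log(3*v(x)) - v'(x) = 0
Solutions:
 -sqrt(3)*Integral(1/(log(_y) + log(3)), (_y, v(x)))/3 = C1 - x


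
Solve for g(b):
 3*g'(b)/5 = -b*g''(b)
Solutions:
 g(b) = C1 + C2*b^(2/5)


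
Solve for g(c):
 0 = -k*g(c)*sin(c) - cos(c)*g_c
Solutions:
 g(c) = C1*exp(k*log(cos(c)))


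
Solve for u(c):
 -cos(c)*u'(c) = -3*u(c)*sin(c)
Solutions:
 u(c) = C1/cos(c)^3


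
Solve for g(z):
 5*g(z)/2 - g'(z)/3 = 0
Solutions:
 g(z) = C1*exp(15*z/2)


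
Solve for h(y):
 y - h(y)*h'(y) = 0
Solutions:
 h(y) = -sqrt(C1 + y^2)
 h(y) = sqrt(C1 + y^2)


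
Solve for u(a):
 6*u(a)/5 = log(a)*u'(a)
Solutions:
 u(a) = C1*exp(6*li(a)/5)


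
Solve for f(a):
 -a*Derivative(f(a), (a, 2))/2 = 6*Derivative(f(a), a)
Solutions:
 f(a) = C1 + C2/a^11


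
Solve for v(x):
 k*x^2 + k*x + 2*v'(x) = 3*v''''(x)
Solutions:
 v(x) = C1 + C4*exp(2^(1/3)*3^(2/3)*x/3) - k*x^3/6 - k*x^2/4 + (C2*sin(2^(1/3)*3^(1/6)*x/2) + C3*cos(2^(1/3)*3^(1/6)*x/2))*exp(-2^(1/3)*3^(2/3)*x/6)


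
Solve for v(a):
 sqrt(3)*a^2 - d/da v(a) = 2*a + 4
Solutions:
 v(a) = C1 + sqrt(3)*a^3/3 - a^2 - 4*a


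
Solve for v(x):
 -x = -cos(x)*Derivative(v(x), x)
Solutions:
 v(x) = C1 + Integral(x/cos(x), x)


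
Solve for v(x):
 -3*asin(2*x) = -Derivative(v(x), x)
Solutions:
 v(x) = C1 + 3*x*asin(2*x) + 3*sqrt(1 - 4*x^2)/2


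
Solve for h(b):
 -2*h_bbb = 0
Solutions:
 h(b) = C1 + C2*b + C3*b^2


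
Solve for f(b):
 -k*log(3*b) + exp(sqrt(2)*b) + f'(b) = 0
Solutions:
 f(b) = C1 + b*k*log(b) + b*k*(-1 + log(3)) - sqrt(2)*exp(sqrt(2)*b)/2


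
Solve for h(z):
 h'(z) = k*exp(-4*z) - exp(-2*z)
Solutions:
 h(z) = C1 - k*exp(-4*z)/4 + exp(-2*z)/2


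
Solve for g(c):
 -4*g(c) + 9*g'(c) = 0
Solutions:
 g(c) = C1*exp(4*c/9)


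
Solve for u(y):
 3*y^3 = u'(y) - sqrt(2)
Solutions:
 u(y) = C1 + 3*y^4/4 + sqrt(2)*y


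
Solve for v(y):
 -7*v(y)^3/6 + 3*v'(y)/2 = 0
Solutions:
 v(y) = -3*sqrt(2)*sqrt(-1/(C1 + 7*y))/2
 v(y) = 3*sqrt(2)*sqrt(-1/(C1 + 7*y))/2


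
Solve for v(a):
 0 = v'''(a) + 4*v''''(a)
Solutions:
 v(a) = C1 + C2*a + C3*a^2 + C4*exp(-a/4)


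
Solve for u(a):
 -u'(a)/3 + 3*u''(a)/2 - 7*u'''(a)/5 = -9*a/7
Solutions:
 u(a) = C1 + C2*exp(a*(45 - sqrt(345))/84) + C3*exp(a*(sqrt(345) + 45)/84) + 27*a^2/14 + 243*a/14


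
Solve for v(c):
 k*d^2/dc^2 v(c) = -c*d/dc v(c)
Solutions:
 v(c) = C1 + C2*sqrt(k)*erf(sqrt(2)*c*sqrt(1/k)/2)


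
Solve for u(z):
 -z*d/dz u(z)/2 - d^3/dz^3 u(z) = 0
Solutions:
 u(z) = C1 + Integral(C2*airyai(-2^(2/3)*z/2) + C3*airybi(-2^(2/3)*z/2), z)


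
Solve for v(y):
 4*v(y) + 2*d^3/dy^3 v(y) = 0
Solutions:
 v(y) = C3*exp(-2^(1/3)*y) + (C1*sin(2^(1/3)*sqrt(3)*y/2) + C2*cos(2^(1/3)*sqrt(3)*y/2))*exp(2^(1/3)*y/2)


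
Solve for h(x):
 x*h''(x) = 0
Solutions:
 h(x) = C1 + C2*x


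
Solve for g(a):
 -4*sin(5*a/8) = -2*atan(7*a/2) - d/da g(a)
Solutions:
 g(a) = C1 - 2*a*atan(7*a/2) + 2*log(49*a^2 + 4)/7 - 32*cos(5*a/8)/5


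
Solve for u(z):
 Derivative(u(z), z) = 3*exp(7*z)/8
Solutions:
 u(z) = C1 + 3*exp(7*z)/56


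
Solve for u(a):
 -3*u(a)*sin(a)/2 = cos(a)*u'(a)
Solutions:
 u(a) = C1*cos(a)^(3/2)


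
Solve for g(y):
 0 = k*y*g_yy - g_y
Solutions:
 g(y) = C1 + y^(((re(k) + 1)*re(k) + im(k)^2)/(re(k)^2 + im(k)^2))*(C2*sin(log(y)*Abs(im(k))/(re(k)^2 + im(k)^2)) + C3*cos(log(y)*im(k)/(re(k)^2 + im(k)^2)))


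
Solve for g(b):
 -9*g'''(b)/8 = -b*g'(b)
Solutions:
 g(b) = C1 + Integral(C2*airyai(2*3^(1/3)*b/3) + C3*airybi(2*3^(1/3)*b/3), b)


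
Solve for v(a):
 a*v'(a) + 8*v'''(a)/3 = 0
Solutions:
 v(a) = C1 + Integral(C2*airyai(-3^(1/3)*a/2) + C3*airybi(-3^(1/3)*a/2), a)


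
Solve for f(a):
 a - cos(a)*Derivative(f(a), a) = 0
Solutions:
 f(a) = C1 + Integral(a/cos(a), a)


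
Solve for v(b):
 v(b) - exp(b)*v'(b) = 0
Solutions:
 v(b) = C1*exp(-exp(-b))


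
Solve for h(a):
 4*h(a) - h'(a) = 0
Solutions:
 h(a) = C1*exp(4*a)


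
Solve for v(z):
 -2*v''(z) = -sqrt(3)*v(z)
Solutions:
 v(z) = C1*exp(-sqrt(2)*3^(1/4)*z/2) + C2*exp(sqrt(2)*3^(1/4)*z/2)


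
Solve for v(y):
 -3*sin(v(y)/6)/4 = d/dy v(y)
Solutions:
 3*y/4 + 3*log(cos(v(y)/6) - 1) - 3*log(cos(v(y)/6) + 1) = C1


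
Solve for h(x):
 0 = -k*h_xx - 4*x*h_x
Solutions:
 h(x) = C1 + C2*sqrt(k)*erf(sqrt(2)*x*sqrt(1/k))


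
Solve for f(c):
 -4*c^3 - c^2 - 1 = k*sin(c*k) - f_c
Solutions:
 f(c) = C1 + c^4 + c^3/3 + c - cos(c*k)


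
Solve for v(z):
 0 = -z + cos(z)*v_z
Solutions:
 v(z) = C1 + Integral(z/cos(z), z)


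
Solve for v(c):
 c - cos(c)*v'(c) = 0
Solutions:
 v(c) = C1 + Integral(c/cos(c), c)


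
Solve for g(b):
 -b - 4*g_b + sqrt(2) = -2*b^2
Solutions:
 g(b) = C1 + b^3/6 - b^2/8 + sqrt(2)*b/4


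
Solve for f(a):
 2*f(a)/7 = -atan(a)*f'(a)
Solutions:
 f(a) = C1*exp(-2*Integral(1/atan(a), a)/7)


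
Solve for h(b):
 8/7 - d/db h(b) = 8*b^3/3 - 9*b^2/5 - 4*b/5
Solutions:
 h(b) = C1 - 2*b^4/3 + 3*b^3/5 + 2*b^2/5 + 8*b/7


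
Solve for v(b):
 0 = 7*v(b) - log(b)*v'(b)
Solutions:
 v(b) = C1*exp(7*li(b))


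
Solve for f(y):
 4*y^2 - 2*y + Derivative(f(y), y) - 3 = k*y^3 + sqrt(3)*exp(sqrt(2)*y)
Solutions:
 f(y) = C1 + k*y^4/4 - 4*y^3/3 + y^2 + 3*y + sqrt(6)*exp(sqrt(2)*y)/2


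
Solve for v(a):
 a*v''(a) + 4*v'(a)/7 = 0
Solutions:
 v(a) = C1 + C2*a^(3/7)


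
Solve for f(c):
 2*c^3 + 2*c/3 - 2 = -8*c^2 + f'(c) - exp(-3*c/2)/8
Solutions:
 f(c) = C1 + c^4/2 + 8*c^3/3 + c^2/3 - 2*c - exp(-3*c/2)/12


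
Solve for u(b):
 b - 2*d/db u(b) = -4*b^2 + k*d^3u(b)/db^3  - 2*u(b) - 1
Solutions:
 u(b) = C1*exp(b*(3^(1/3)*(sqrt(3)*sqrt((27 + 8/k)/k^2) - 9/k)^(1/3)/6 - 3^(5/6)*I*(sqrt(3)*sqrt((27 + 8/k)/k^2) - 9/k)^(1/3)/6 + 4/(k*(-3^(1/3) + 3^(5/6)*I)*(sqrt(3)*sqrt((27 + 8/k)/k^2) - 9/k)^(1/3)))) + C2*exp(b*(3^(1/3)*(sqrt(3)*sqrt((27 + 8/k)/k^2) - 9/k)^(1/3)/6 + 3^(5/6)*I*(sqrt(3)*sqrt((27 + 8/k)/k^2) - 9/k)^(1/3)/6 - 4/(k*(3^(1/3) + 3^(5/6)*I)*(sqrt(3)*sqrt((27 + 8/k)/k^2) - 9/k)^(1/3)))) + C3*exp(3^(1/3)*b*(-(sqrt(3)*sqrt((27 + 8/k)/k^2) - 9/k)^(1/3) + 2*3^(1/3)/(k*(sqrt(3)*sqrt((27 + 8/k)/k^2) - 9/k)^(1/3)))/3) - 2*b^2 - 9*b/2 - 5
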